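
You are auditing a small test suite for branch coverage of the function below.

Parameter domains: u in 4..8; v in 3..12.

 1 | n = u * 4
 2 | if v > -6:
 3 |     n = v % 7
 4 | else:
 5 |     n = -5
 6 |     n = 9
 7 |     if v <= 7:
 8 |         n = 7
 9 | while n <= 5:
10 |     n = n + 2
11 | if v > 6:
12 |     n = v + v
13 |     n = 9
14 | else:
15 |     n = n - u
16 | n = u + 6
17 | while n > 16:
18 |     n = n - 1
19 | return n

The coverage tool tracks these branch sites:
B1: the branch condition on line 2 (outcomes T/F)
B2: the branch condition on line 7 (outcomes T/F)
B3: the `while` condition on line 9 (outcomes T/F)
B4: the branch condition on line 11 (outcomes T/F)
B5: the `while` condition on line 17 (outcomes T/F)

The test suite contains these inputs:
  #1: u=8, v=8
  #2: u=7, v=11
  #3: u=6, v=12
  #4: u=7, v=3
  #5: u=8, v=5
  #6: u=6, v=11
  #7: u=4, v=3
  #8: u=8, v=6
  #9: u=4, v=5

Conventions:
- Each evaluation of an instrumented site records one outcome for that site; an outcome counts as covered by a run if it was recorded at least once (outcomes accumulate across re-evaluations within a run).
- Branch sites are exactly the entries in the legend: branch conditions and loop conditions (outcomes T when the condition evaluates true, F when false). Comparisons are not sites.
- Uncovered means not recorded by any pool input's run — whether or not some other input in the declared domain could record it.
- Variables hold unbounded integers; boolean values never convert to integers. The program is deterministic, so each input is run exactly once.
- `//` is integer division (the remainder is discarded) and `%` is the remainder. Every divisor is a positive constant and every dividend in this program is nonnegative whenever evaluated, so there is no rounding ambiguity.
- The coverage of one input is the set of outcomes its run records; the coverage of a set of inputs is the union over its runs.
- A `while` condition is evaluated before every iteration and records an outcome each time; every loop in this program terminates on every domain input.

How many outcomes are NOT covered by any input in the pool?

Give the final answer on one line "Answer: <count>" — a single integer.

input #1 (u=8, v=8): events B1->T, B3->T, B3->T, B3->T, B3->F, B4->T, B5->F; covers B1=T, B3=T, B3=F, B4=T, B5=F
input #2 (u=7, v=11): events B1->T, B3->T, B3->F, B4->T, B5->F; covers B1=T, B3=T, B3=F, B4=T, B5=F
input #3 (u=6, v=12): events B1->T, B3->T, B3->F, B4->T, B5->F; covers B1=T, B3=T, B3=F, B4=T, B5=F
input #4 (u=7, v=3): events B1->T, B3->T, B3->T, B3->F, B4->F, B5->F; covers B1=T, B3=T, B3=F, B4=F, B5=F
input #5 (u=8, v=5): events B1->T, B3->T, B3->F, B4->F, B5->F; covers B1=T, B3=T, B3=F, B4=F, B5=F
input #6 (u=6, v=11): events B1->T, B3->T, B3->F, B4->T, B5->F; covers B1=T, B3=T, B3=F, B4=T, B5=F
input #7 (u=4, v=3): events B1->T, B3->T, B3->T, B3->F, B4->F, B5->F; covers B1=T, B3=T, B3=F, B4=F, B5=F
input #8 (u=8, v=6): events B1->T, B3->F, B4->F, B5->F; covers B1=T, B3=F, B4=F, B5=F
input #9 (u=4, v=5): events B1->T, B3->T, B3->F, B4->F, B5->F; covers B1=T, B3=T, B3=F, B4=F, B5=F
union over the pool: B1=T, B3=T, B3=F, B4=T, B4=F, B5=F
uncovered (4 of 10): B1=F, B2=T, B2=F, B5=T

Answer: 4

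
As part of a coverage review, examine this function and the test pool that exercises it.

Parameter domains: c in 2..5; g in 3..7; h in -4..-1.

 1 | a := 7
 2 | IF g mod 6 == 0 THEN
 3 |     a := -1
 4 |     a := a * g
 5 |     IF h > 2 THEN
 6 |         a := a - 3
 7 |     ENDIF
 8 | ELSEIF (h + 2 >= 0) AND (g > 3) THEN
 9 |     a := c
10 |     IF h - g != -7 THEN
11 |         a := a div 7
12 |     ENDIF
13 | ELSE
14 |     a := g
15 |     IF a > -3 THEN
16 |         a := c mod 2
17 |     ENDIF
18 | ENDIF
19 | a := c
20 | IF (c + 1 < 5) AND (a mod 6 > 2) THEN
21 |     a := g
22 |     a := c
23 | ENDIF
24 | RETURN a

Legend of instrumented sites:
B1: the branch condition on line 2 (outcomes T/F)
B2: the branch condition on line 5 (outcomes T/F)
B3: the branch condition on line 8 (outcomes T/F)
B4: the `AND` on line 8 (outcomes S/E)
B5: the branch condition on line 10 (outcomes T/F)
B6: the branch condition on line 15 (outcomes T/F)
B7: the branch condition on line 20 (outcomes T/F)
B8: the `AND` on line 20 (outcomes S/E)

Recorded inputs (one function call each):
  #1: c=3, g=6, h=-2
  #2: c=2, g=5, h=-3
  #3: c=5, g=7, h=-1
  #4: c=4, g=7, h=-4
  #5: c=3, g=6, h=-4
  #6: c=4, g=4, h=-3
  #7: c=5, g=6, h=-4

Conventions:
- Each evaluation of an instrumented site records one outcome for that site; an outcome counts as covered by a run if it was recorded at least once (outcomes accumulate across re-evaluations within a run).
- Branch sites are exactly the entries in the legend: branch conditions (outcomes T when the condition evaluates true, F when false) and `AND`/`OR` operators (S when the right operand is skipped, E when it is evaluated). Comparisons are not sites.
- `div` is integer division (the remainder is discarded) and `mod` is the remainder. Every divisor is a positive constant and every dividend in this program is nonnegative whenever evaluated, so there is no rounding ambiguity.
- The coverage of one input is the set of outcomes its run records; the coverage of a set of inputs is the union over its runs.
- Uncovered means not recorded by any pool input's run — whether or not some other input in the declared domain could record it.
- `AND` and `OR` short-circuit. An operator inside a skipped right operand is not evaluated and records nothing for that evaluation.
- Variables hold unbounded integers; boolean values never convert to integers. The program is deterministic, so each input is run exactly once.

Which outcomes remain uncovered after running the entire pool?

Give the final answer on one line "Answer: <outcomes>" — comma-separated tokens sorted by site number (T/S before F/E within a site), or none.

run #1 (c=3, g=6, h=-2) runs B1->T, B2->F, B8->E, B7->T; records B1=T, B2=F, B7=T, B8=E
run #2 (c=2, g=5, h=-3) runs B1->F, B4->S, B3->F, B6->T, B8->E, B7->F; records B1=F, B3=F, B4=S, B6=T, B7=F, B8=E
run #3 (c=5, g=7, h=-1) runs B1->F, B4->E, B3->T, B5->T, B8->S, B7->F; records B1=F, B3=T, B4=E, B5=T, B7=F, B8=S
run #4 (c=4, g=7, h=-4) runs B1->F, B4->S, B3->F, B6->T, B8->S, B7->F; records B1=F, B3=F, B4=S, B6=T, B7=F, B8=S
run #5 (c=3, g=6, h=-4) runs B1->T, B2->F, B8->E, B7->T; records B1=T, B2=F, B7=T, B8=E
run #6 (c=4, g=4, h=-3) runs B1->F, B4->S, B3->F, B6->T, B8->S, B7->F; records B1=F, B3=F, B4=S, B6=T, B7=F, B8=S
run #7 (c=5, g=6, h=-4) runs B1->T, B2->F, B8->S, B7->F; records B1=T, B2=F, B7=F, B8=S
union over the pool: B1=T, B1=F, B2=F, B3=T, B3=F, B4=S, B4=E, B5=T, B6=T, B7=T, B7=F, B8=S, B8=E
uncovered (3 of 16): B2=T, B5=F, B6=F

Answer: B2=T, B5=F, B6=F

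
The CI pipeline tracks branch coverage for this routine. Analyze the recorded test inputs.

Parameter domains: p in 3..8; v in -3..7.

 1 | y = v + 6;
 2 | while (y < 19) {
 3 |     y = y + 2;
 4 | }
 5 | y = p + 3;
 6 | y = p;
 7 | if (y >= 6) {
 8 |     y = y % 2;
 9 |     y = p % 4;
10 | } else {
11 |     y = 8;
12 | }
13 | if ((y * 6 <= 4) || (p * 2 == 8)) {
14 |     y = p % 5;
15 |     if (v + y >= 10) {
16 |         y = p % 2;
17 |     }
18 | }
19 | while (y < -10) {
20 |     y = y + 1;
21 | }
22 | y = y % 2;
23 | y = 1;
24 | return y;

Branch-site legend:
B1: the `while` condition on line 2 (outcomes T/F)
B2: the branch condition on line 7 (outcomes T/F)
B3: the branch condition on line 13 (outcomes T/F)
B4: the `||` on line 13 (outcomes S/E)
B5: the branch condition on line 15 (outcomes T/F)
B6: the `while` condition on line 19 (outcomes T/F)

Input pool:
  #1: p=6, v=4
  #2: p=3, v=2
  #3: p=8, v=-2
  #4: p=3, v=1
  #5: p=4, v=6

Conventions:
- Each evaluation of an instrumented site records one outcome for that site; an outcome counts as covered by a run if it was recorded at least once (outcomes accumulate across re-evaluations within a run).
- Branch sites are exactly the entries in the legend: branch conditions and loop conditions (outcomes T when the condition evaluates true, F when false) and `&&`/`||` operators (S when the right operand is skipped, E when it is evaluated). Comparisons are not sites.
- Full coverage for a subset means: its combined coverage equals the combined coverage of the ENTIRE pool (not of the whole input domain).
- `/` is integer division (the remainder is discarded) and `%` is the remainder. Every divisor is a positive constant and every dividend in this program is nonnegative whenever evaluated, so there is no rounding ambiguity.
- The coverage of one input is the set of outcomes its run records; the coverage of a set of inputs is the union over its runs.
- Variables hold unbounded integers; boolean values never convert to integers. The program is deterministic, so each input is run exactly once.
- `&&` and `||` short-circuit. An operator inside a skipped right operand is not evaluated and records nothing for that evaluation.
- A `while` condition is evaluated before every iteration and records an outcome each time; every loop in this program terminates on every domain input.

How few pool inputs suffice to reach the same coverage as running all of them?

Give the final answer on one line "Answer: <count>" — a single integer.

run #1 (p=6, v=4) runs B1->T, B1->T, B1->T, B1->T, B1->T, B1->F, B2->T, B4->E, B3->F, B6->F; records B1=T, B1=F, B2=T, B3=F, B4=E, B6=F
run #2 (p=3, v=2) runs B1->T, B1->T, B1->T, B1->T, B1->T, B1->T, B1->F, B2->F, B4->E, B3->F, B6->F; records B1=T, B1=F, B2=F, B3=F, B4=E, B6=F
run #3 (p=8, v=-2) runs B1->T, B1->T, B1->T, B1->T, B1->T, B1->T, B1->T, B1->T, B1->F, B2->T, B4->S, B3->T, B5->F, B6->F; records B1=T, B1=F, B2=T, B3=T, B4=S, B5=F, B6=F
run #4 (p=3, v=1) runs B1->T, B1->T, B1->T, B1->T, B1->T, B1->T, B1->F, B2->F, B4->E, B3->F, B6->F; records B1=T, B1=F, B2=F, B3=F, B4=E, B6=F
run #5 (p=4, v=6) runs B1->T, B1->T, B1->T, B1->T, B1->F, B2->F, B4->E, B3->T, B5->T, B6->F; records B1=T, B1=F, B2=F, B3=T, B4=E, B5=T, B6=F
the full pool covers 11 outcomes: B1=T, B1=F, B2=T, B2=F, B3=T, B3=F, B4=S, B4=E, B5=T, B5=F, B6=F
size 1 is not enough: best union over all size-1 subsets is 7/11
size 2 is not enough: best union over all size-2 subsets is 10/11
inputs {1, 3, 5} (size 3) cover everything; no size-3 subset with a lexicographically smaller index list covers all 11

Answer: 3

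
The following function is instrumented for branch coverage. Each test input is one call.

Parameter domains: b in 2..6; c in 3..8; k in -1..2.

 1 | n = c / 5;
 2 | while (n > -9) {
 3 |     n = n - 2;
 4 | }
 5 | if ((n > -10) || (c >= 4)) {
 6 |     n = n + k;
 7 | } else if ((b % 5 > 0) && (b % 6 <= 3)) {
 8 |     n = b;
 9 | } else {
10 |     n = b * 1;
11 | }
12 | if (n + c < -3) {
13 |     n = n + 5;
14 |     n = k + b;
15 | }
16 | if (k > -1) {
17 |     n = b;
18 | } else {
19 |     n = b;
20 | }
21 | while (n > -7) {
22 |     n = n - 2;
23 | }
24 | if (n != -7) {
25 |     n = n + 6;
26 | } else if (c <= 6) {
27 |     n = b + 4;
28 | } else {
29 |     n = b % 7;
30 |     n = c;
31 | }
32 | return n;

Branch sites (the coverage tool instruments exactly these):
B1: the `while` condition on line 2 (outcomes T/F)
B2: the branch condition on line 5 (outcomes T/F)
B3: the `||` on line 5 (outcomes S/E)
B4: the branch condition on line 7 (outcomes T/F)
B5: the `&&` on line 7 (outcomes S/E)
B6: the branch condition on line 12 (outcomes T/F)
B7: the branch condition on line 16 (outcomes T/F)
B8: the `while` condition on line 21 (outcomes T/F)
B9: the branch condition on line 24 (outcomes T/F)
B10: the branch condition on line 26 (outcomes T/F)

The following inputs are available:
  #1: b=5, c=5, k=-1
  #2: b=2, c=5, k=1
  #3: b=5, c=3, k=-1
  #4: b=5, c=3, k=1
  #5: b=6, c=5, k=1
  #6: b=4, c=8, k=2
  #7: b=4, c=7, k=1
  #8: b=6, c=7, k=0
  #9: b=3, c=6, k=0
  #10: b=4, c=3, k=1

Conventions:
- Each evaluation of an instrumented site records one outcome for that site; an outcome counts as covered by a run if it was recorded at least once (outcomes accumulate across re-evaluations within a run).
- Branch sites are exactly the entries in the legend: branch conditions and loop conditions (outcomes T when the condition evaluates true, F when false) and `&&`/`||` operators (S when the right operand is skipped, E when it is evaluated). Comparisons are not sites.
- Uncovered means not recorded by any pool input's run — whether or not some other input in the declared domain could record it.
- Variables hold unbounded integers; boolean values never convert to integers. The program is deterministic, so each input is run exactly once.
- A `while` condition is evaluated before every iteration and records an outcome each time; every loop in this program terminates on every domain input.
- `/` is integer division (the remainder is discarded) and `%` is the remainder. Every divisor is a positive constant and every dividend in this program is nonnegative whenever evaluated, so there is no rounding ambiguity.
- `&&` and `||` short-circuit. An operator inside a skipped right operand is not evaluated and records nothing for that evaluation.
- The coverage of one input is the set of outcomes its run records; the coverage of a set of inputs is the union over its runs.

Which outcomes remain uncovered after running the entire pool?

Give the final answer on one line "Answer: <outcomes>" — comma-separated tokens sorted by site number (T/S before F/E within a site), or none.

test 1 (b=5, c=5, k=-1) hits B1=T, B1=F, B2=T, B3=S, B6=T, B7=F, B8=T, B8=F, B9=F, B10=T
test 2 (b=2, c=5, k=1) hits B1=T, B1=F, B2=T, B3=S, B6=F, B7=T, B8=T, B8=F, B9=T
test 3 (b=5, c=3, k=-1) hits B1=T, B1=F, B2=F, B3=E, B4=F, B5=S, B6=F, B7=F, B8=T, B8=F, B9=F, B10=T
test 4 (b=5, c=3, k=1) hits B1=T, B1=F, B2=F, B3=E, B4=F, B5=S, B6=F, B7=T, B8=T, B8=F, B9=F, B10=T
test 5 (b=6, c=5, k=1) hits B1=T, B1=F, B2=T, B3=S, B6=F, B7=T, B8=T, B8=F, B9=T
test 6 (b=4, c=8, k=2) hits B1=T, B1=F, B2=T, B3=S, B6=F, B7=T, B8=T, B8=F, B9=T
test 7 (b=4, c=7, k=1) hits B1=T, B1=F, B2=T, B3=S, B6=F, B7=T, B8=T, B8=F, B9=T
test 8 (b=6, c=7, k=0) hits B1=T, B1=F, B2=T, B3=S, B6=F, B7=T, B8=T, B8=F, B9=T
test 9 (b=3, c=6, k=0) hits B1=T, B1=F, B2=T, B3=S, B6=F, B7=T, B8=T, B8=F, B9=F, B10=T
test 10 (b=4, c=3, k=1) hits B1=T, B1=F, B2=F, B3=E, B4=F, B5=E, B6=F, B7=T, B8=T, B8=F, B9=T
union over the pool: B1=T, B1=F, B2=T, B2=F, B3=S, B3=E, B4=F, B5=S, B5=E, B6=T, B6=F, B7=T, B7=F, B8=T, B8=F, B9=T, B9=F, B10=T
uncovered (2 of 20): B4=T, B10=F

Answer: B4=T, B10=F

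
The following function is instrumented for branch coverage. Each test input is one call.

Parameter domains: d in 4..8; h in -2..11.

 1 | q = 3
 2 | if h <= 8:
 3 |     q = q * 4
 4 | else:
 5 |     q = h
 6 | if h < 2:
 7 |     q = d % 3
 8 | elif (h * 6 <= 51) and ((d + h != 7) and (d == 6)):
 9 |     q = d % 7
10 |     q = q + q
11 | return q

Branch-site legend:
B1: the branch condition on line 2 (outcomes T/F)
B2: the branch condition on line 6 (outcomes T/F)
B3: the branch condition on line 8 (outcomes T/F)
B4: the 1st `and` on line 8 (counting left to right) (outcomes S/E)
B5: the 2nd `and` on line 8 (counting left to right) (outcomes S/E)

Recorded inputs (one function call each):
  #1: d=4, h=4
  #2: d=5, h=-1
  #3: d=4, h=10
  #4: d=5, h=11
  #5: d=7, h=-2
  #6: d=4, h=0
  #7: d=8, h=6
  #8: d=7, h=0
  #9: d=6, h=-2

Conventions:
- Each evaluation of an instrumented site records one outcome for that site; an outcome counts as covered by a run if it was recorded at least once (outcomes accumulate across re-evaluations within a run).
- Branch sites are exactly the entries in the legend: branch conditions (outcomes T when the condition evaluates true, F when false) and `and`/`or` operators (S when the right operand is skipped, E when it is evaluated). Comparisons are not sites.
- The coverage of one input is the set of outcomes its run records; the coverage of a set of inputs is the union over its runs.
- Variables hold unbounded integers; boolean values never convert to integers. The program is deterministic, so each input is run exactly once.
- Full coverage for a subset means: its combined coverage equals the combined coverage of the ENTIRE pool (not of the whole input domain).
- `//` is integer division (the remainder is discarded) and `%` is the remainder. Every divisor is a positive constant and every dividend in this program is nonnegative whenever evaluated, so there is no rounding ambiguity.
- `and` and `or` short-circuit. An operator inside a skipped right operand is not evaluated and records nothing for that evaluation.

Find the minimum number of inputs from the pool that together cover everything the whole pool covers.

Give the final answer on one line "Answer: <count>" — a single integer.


test 1 (d=4, h=4) fires B1->T, B2->F, B4->E, B5->E, B3->F; hits B1=T, B2=F, B3=F, B4=E, B5=E
test 2 (d=5, h=-1) fires B1->T, B2->T; hits B1=T, B2=T
test 3 (d=4, h=10) fires B1->F, B2->F, B4->S, B3->F; hits B1=F, B2=F, B3=F, B4=S
test 4 (d=5, h=11) fires B1->F, B2->F, B4->S, B3->F; hits B1=F, B2=F, B3=F, B4=S
test 5 (d=7, h=-2) fires B1->T, B2->T; hits B1=T, B2=T
test 6 (d=4, h=0) fires B1->T, B2->T; hits B1=T, B2=T
test 7 (d=8, h=6) fires B1->T, B2->F, B4->E, B5->E, B3->F; hits B1=T, B2=F, B3=F, B4=E, B5=E
test 8 (d=7, h=0) fires B1->T, B2->T; hits B1=T, B2=T
test 9 (d=6, h=-2) fires B1->T, B2->T; hits B1=T, B2=T
pool-wide coverage (8 outcomes): B1=T, B1=F, B2=T, B2=F, B3=F, B4=S, B4=E, B5=E
size 1 is not enough: best union over all size-1 subsets is 5/8
size 2 is not enough: best union over all size-2 subsets is 7/8
inputs {1, 2, 3} (size 3) cover everything; no size-3 subset with a lexicographically smaller index list covers all 8
Answer: 3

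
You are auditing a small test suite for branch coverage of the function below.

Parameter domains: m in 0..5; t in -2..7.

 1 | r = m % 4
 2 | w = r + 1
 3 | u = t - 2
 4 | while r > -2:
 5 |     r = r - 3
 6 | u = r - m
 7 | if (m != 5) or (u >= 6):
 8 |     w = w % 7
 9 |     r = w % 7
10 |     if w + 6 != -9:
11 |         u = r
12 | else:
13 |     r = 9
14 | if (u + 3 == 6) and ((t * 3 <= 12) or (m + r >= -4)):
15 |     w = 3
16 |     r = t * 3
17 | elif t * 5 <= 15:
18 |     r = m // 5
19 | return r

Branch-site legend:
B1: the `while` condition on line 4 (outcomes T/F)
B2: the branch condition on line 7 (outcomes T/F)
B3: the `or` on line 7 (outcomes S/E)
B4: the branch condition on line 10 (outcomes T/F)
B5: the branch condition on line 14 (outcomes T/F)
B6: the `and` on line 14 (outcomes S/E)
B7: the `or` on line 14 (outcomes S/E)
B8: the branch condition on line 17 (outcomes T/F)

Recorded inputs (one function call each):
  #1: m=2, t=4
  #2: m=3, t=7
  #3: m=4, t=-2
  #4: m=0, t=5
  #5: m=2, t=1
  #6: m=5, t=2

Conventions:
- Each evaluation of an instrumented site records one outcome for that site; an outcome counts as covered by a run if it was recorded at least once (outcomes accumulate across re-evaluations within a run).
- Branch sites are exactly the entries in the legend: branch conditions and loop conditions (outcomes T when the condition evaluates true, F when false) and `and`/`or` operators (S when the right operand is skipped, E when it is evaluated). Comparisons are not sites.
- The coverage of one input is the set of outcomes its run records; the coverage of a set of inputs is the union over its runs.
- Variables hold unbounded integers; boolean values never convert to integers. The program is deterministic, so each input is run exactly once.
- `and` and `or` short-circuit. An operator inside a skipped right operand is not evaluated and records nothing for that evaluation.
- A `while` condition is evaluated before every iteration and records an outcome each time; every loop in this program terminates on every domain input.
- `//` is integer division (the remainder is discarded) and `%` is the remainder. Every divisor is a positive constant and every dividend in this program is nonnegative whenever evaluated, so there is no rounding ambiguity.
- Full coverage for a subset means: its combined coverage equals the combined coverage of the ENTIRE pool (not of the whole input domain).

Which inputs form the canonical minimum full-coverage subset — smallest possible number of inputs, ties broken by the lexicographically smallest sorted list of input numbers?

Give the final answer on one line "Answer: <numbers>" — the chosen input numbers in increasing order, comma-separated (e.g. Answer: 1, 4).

run #1 (m=2, t=4) runs B1->T, B1->T, B1->F, B3->S, B2->T, B4->T, B6->E, B7->S, B5->T; records B1=T, B1=F, B2=T, B3=S, B4=T, B5=T, B6=E, B7=S
run #2 (m=3, t=7) runs B1->T, B1->T, B1->F, B3->S, B2->T, B4->T, B6->S, B5->F, B8->F; records B1=T, B1=F, B2=T, B3=S, B4=T, B5=F, B6=S, B8=F
run #3 (m=4, t=-2) runs B1->T, B1->F, B3->S, B2->T, B4->T, B6->S, B5->F, B8->T; records B1=T, B1=F, B2=T, B3=S, B4=T, B5=F, B6=S, B8=T
run #4 (m=0, t=5) runs B1->T, B1->F, B3->S, B2->T, B4->T, B6->S, B5->F, B8->F; records B1=T, B1=F, B2=T, B3=S, B4=T, B5=F, B6=S, B8=F
run #5 (m=2, t=1) runs B1->T, B1->T, B1->F, B3->S, B2->T, B4->T, B6->E, B7->S, B5->T; records B1=T, B1=F, B2=T, B3=S, B4=T, B5=T, B6=E, B7=S
run #6 (m=5, t=2) runs B1->T, B1->F, B3->E, B2->F, B6->S, B5->F, B8->T; records B1=T, B1=F, B2=F, B3=E, B5=F, B6=S, B8=T
together the pool reaches 14 outcomes: B1=T, B1=F, B2=T, B2=F, B3=S, B3=E, B4=T, B5=T, B5=F, B6=S, B6=E, B7=S, B8=T, B8=F
no size-1 subset reaches all 14 outcomes (best union: 8/14)
no size-2 subset reaches all 14 outcomes (best union: 13/14)
at size 3, {1, 2, 6} reaches all 14 outcomes; every lexicographically earlier size-3 subset fails

Answer: 1, 2, 6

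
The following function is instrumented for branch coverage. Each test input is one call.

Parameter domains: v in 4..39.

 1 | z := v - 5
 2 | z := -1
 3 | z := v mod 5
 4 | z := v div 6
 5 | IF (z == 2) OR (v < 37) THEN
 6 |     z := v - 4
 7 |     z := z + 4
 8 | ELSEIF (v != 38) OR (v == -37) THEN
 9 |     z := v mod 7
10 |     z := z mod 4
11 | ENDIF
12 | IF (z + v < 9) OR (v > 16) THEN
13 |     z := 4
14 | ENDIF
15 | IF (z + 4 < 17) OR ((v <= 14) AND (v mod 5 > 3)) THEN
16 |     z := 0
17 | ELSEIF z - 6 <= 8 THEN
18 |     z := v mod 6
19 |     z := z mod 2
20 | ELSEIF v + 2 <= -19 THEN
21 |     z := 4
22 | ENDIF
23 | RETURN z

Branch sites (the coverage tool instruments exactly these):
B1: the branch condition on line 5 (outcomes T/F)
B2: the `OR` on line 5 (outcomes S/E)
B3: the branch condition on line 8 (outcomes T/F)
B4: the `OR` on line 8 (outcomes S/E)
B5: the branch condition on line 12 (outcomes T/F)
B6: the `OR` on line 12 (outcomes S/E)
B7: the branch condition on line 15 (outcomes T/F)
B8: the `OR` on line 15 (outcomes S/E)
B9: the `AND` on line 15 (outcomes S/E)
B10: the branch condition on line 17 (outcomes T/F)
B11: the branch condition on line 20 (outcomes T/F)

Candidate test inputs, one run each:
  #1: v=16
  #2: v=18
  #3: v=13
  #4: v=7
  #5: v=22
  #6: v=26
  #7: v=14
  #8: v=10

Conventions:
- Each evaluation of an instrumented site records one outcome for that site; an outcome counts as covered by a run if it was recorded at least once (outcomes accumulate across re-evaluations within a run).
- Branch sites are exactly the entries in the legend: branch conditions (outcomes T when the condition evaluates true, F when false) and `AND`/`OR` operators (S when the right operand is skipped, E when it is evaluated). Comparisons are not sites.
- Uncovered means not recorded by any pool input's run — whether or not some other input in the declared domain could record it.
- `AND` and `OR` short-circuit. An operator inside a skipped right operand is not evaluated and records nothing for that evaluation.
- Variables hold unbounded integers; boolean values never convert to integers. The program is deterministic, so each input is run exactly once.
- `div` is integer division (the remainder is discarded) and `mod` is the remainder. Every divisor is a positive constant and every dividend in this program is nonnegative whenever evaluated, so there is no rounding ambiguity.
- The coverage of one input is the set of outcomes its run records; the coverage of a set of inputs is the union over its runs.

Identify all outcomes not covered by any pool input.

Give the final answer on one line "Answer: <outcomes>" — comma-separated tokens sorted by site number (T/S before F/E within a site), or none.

input #1, v=16: events B2->S, B1->T, B6->E, B5->F, B8->E, B9->S, B7->F, B10->F, B11->F; outcomes B1=T, B2=S, B5=F, B6=E, B7=F, B8=E, B9=S, B10=F, B11=F
input #2, v=18: events B2->E, B1->T, B6->E, B5->T, B8->S, B7->T; outcomes B1=T, B2=E, B5=T, B6=E, B7=T, B8=S
input #3, v=13: events B2->S, B1->T, B6->E, B5->F, B8->E, B9->E, B7->F, B10->T; outcomes B1=T, B2=S, B5=F, B6=E, B7=F, B8=E, B9=E, B10=T
input #4, v=7: events B2->E, B1->T, B6->E, B5->F, B8->S, B7->T; outcomes B1=T, B2=E, B5=F, B6=E, B7=T, B8=S
input #5, v=22: events B2->E, B1->T, B6->E, B5->T, B8->S, B7->T; outcomes B1=T, B2=E, B5=T, B6=E, B7=T, B8=S
input #6, v=26: events B2->E, B1->T, B6->E, B5->T, B8->S, B7->T; outcomes B1=T, B2=E, B5=T, B6=E, B7=T, B8=S
input #7, v=14: events B2->S, B1->T, B6->E, B5->F, B8->E, B9->E, B7->T; outcomes B1=T, B2=S, B5=F, B6=E, B7=T, B8=E, B9=E
input #8, v=10: events B2->E, B1->T, B6->E, B5->F, B8->S, B7->T; outcomes B1=T, B2=E, B5=F, B6=E, B7=T, B8=S
union over the pool: B1=T, B2=S, B2=E, B5=T, B5=F, B6=E, B7=T, B7=F, B8=S, B8=E, B9=S, B9=E, B10=T, B10=F, B11=F
uncovered (7 of 22): B1=F, B3=T, B3=F, B4=S, B4=E, B6=S, B11=T

Answer: B1=F, B3=T, B3=F, B4=S, B4=E, B6=S, B11=T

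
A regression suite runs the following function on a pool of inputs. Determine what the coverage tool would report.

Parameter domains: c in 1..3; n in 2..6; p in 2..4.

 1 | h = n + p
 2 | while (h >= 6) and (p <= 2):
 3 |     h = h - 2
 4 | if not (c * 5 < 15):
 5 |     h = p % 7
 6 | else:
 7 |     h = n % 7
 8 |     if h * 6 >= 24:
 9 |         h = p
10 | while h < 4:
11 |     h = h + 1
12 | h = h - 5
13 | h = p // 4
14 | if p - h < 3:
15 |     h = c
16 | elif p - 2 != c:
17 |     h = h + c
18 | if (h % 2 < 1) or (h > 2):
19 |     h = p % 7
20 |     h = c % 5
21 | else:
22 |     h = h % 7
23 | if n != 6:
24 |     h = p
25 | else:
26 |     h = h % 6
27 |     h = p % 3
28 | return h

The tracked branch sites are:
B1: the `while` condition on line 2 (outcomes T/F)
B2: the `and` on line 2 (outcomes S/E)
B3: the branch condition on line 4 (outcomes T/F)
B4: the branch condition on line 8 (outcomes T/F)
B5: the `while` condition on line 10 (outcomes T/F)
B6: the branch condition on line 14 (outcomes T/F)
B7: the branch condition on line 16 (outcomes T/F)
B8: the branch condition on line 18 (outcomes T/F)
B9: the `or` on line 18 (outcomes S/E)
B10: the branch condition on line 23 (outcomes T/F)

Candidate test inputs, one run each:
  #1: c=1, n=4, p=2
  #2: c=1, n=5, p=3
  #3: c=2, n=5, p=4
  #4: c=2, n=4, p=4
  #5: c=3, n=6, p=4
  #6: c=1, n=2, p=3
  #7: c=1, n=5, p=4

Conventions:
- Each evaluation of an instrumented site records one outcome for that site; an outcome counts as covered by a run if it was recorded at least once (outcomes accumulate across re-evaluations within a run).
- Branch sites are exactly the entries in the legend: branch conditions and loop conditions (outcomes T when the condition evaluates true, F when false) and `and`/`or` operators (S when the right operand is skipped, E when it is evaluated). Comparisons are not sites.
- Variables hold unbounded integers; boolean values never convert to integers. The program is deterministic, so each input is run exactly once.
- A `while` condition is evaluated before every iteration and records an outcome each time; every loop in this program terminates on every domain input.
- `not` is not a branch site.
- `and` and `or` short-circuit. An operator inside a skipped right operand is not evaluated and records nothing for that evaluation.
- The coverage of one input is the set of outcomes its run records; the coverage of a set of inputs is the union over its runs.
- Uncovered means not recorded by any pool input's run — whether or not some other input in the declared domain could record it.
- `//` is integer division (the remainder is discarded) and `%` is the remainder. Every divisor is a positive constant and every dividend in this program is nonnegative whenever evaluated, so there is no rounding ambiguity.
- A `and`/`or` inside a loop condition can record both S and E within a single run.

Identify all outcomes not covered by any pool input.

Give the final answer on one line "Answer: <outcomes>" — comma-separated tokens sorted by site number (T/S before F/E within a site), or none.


#1 (c=1, n=4, p=2) -> covered: B1=T, B1=F, B2=S, B2=E, B3=F, B4=T, B5=T, B5=F, B6=T, B8=F, B9=E, B10=T
#2 (c=1, n=5, p=3) -> covered: B1=F, B2=E, B3=F, B4=T, B5=T, B5=F, B6=F, B7=F, B8=T, B9=S, B10=T
#3 (c=2, n=5, p=4) -> covered: B1=F, B2=E, B3=F, B4=T, B5=F, B6=F, B7=F, B8=F, B9=E, B10=T
#4 (c=2, n=4, p=4) -> covered: B1=F, B2=E, B3=F, B4=T, B5=F, B6=F, B7=F, B8=F, B9=E, B10=T
#5 (c=3, n=6, p=4) -> covered: B1=F, B2=E, B3=T, B5=F, B6=F, B7=T, B8=T, B9=S, B10=F
#6 (c=1, n=2, p=3) -> covered: B1=F, B2=S, B3=F, B4=F, B5=T, B5=F, B6=F, B7=F, B8=T, B9=S, B10=T
#7 (c=1, n=5, p=4) -> covered: B1=F, B2=E, B3=F, B4=T, B5=F, B6=F, B7=T, B8=T, B9=S, B10=T
union over the pool: B1=T, B1=F, B2=S, B2=E, B3=T, B3=F, B4=T, B4=F, B5=T, B5=F, B6=T, B6=F, B7=T, B7=F, B8=T, B8=F, B9=S, B9=E, B10=T, B10=F
uncovered (0 of 20): none
Answer: none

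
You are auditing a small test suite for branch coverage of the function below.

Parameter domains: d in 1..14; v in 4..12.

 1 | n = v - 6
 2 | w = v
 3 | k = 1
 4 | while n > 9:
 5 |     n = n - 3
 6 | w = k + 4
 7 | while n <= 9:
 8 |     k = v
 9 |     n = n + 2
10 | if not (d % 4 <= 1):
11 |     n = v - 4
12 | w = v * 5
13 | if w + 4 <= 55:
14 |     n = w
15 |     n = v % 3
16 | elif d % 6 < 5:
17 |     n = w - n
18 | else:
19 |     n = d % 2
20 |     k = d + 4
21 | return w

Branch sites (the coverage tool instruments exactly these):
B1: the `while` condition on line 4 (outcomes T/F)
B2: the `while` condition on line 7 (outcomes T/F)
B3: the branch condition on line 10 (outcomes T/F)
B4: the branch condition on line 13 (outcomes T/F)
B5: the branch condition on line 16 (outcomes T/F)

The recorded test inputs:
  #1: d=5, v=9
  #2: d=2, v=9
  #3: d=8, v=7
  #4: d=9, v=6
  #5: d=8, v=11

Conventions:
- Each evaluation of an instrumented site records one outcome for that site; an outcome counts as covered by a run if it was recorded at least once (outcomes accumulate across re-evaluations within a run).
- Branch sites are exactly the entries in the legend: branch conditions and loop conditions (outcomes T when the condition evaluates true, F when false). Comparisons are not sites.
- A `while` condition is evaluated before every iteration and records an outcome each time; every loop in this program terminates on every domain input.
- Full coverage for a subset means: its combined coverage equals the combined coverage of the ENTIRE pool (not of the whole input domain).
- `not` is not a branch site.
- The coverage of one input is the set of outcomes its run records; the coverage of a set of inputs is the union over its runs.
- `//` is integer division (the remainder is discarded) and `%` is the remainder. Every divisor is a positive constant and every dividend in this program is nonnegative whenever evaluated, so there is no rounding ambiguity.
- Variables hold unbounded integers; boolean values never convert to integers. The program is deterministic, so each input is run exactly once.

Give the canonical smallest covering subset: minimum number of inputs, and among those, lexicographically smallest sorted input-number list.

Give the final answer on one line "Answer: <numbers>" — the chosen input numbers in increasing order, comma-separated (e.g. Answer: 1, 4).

#1 (d=5, v=9) -> B1->F, B2->T, B2->T, B2->T, B2->T, B2->F, B3->F, B4->T; covered: B1=F, B2=T, B2=F, B3=F, B4=T
#2 (d=2, v=9) -> B1->F, B2->T, B2->T, B2->T, B2->T, B2->F, B3->T, B4->T; covered: B1=F, B2=T, B2=F, B3=T, B4=T
#3 (d=8, v=7) -> B1->F, B2->T, B2->T, B2->T, B2->T, B2->T, B2->F, B3->F, B4->T; covered: B1=F, B2=T, B2=F, B3=F, B4=T
#4 (d=9, v=6) -> B1->F, B2->T, B2->T, B2->T, B2->T, B2->T, B2->F, B3->F, B4->T; covered: B1=F, B2=T, B2=F, B3=F, B4=T
#5 (d=8, v=11) -> B1->F, B2->T, B2->T, B2->T, B2->F, B3->F, B4->F, B5->T; covered: B1=F, B2=T, B2=F, B3=F, B4=F, B5=T
union over all inputs: B1=F, B2=T, B2=F, B3=T, B3=F, B4=T, B4=F, B5=T (8 outcomes)
no size-1 subset reaches all 8 outcomes (best union: 6/8)
inputs {2, 5} (size 2) cover everything; no size-2 subset with a lexicographically smaller index list covers all 8

Answer: 2, 5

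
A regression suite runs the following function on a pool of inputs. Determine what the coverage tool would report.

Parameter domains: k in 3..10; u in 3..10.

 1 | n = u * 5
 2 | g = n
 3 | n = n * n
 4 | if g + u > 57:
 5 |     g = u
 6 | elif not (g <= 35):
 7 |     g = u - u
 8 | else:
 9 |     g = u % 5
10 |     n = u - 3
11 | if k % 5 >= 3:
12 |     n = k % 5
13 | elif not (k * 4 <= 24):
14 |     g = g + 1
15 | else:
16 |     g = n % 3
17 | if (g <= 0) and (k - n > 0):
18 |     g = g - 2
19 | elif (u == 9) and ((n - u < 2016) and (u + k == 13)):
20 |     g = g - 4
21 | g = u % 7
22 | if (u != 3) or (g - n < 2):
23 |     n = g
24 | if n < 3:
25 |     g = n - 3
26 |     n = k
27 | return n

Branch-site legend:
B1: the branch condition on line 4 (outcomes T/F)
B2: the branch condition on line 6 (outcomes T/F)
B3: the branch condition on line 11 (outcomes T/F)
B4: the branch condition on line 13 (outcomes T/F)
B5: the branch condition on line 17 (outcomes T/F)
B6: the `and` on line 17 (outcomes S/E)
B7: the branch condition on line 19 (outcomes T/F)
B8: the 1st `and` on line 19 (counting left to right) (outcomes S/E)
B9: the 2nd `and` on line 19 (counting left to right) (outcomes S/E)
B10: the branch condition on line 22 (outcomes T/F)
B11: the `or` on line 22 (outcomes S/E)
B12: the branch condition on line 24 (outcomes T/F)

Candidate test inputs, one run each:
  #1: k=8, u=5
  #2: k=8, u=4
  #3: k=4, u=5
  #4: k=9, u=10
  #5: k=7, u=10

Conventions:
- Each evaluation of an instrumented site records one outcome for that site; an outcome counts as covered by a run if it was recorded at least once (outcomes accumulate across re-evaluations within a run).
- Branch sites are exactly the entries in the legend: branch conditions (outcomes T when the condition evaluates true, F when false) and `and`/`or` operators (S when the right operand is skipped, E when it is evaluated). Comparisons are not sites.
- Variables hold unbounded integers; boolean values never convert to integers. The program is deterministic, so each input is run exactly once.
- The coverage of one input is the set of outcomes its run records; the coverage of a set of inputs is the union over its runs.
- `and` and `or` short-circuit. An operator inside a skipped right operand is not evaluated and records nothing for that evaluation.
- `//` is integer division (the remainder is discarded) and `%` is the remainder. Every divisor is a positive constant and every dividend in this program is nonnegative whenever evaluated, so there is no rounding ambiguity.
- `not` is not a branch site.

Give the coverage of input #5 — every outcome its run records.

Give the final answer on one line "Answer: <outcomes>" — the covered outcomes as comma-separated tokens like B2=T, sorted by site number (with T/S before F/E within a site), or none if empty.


Event log for input #5 (k=7, u=10):
  B1->T, B3->F, B4->T, B6->S, B5->F, B8->S, B7->F, B11->S, B10->T, B12->F
distinct outcomes covered: B1=T, B3=F, B4=T, B5=F, B6=S, B7=F, B8=S, B10=T, B11=S, B12=F
Answer: B1=T, B3=F, B4=T, B5=F, B6=S, B7=F, B8=S, B10=T, B11=S, B12=F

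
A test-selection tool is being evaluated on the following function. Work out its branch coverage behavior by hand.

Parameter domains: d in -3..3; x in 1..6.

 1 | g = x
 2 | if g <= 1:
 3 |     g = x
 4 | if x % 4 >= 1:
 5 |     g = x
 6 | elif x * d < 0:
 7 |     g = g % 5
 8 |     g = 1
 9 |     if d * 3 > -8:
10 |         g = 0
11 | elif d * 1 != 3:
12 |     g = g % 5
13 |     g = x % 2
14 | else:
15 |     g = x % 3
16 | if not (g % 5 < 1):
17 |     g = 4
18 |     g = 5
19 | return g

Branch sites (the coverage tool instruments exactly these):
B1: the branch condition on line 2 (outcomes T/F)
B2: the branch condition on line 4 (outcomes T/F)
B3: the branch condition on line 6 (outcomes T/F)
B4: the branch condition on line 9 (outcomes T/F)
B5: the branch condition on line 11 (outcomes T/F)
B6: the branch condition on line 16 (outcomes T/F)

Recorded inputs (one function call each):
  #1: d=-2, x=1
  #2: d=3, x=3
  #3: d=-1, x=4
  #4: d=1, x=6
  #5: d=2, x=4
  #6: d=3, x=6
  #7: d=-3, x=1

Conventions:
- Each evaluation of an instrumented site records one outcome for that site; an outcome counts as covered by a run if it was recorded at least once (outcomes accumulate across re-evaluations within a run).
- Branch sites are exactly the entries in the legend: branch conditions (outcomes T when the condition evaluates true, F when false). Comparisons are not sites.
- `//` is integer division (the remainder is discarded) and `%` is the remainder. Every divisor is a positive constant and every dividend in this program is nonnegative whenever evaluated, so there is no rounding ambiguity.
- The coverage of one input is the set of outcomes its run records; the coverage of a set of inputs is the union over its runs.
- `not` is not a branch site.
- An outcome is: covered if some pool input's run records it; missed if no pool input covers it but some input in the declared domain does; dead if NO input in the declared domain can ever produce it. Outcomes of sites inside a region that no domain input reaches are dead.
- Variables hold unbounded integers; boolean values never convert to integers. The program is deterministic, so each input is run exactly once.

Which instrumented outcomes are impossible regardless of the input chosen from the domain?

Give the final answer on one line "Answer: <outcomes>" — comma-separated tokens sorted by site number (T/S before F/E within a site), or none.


sweeping the full domain (42 inputs) for each outcome:
  reachable outcomes have witnesses, e.g. B1=T (e.g. d=-3, x=1), B1=F (e.g. d=-3, x=2), B2=T (e.g. d=-3, x=1), B2=F (e.g. d=-3, x=4)
Answer: none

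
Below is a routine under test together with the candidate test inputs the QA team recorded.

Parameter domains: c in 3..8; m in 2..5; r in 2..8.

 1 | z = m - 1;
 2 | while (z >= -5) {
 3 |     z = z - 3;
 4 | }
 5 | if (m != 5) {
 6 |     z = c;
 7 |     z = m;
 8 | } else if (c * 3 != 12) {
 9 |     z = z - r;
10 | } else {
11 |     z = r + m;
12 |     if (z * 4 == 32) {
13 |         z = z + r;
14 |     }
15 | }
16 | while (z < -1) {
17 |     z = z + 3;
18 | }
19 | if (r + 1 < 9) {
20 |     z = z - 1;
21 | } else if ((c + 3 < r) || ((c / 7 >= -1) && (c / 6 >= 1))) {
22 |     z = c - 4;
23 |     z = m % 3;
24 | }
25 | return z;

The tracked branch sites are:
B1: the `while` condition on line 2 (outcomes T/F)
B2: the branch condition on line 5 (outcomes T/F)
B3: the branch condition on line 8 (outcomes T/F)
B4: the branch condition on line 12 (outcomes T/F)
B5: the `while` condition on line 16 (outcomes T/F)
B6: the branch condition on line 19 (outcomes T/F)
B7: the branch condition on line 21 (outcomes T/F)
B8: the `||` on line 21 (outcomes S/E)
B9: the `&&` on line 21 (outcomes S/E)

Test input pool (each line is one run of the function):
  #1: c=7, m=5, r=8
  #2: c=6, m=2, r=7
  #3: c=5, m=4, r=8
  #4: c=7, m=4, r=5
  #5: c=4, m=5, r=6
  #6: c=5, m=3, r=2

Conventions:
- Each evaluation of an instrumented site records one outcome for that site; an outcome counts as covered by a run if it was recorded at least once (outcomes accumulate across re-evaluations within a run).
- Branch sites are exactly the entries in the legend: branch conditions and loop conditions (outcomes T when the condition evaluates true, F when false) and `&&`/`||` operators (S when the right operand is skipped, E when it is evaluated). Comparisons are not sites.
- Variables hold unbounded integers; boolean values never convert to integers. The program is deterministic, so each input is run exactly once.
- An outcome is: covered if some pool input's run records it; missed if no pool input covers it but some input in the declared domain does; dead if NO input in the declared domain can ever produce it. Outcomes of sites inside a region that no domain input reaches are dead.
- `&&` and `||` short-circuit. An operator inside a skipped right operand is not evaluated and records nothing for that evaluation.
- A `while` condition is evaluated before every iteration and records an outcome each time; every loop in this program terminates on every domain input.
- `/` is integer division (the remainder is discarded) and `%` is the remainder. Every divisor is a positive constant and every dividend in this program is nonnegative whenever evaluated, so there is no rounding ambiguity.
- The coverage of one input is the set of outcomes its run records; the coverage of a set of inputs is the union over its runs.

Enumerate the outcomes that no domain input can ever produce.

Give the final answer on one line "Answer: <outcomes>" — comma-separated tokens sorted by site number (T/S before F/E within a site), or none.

sweeping the full domain (168 inputs) for each outcome:
  B9=S: zero occurrences over every domain input -> dead
  reachable outcomes have witnesses, e.g. B1=T (e.g. c=3, m=2, r=2), B1=F (e.g. c=3, m=2, r=2), B2=T (e.g. c=3, m=2, r=2), B2=F (e.g. c=3, m=5, r=2)

Answer: B9=S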